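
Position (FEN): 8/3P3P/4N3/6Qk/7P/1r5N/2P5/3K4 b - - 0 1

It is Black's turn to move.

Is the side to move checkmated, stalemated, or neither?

Black to move; black king on h5.
In check: yes, from the white queen on g5.
King squares — g4: attacked by Qg5; h4: attacked by Qg5; g5: attacked by Nh3; g6: attacked by Qg5; h6: attacked by Qg5.
Legal moves for Black: none.
In check with no legal moves → checkmate.

checkmate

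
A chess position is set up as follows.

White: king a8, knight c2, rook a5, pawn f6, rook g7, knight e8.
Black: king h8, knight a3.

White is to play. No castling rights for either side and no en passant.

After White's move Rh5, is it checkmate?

After Rh5: black king on h8; in check: yes, from the white rook on h5.
King squares — g7: attacked by Pf6; h7: attacked by Rh5; g8: attacked by Rg7.
Black has no legal moves → checkmate.

yes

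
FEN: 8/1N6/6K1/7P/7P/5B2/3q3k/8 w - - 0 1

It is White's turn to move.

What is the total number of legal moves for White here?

White to move; king on g6.
In check: no.
Legal moves: Nd8, Nd6, Nc5, Na5, Kh7, Kg7, Kf7, Kf6, Kf5, Bc6, Bd5, Bg4, Be4, Bg2, Be2, Bh1, Bd1, h6.
Count: 18.

18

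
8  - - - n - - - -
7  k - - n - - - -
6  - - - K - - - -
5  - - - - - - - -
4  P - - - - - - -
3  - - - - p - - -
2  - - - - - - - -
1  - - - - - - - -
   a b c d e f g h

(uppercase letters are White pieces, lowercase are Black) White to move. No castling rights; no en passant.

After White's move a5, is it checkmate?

After a5: black king on a7; in check: no.
Black is not in check, so this cannot be checkmate.

no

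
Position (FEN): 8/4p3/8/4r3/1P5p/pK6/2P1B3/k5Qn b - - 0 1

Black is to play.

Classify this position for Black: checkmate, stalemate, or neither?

Black to move; black king on a1.
In check: yes, from the white queen on g1.
King squares — b1: attacked by Qg1; a2: attacked by Kb3; b2: attacked by Kb3.
Legal moves for Black: none.
In check with no legal moves → checkmate.

checkmate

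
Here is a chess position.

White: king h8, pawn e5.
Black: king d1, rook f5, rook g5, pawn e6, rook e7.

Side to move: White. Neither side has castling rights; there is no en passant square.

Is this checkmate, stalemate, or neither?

stalemate

White to move; white king on h8.
In check: no.
King squares — g7: attacked by Rg5; h7: attacked by Re7; g8: attacked by Rg5.
Legal moves for White: none.
Not in check and no legal moves → stalemate.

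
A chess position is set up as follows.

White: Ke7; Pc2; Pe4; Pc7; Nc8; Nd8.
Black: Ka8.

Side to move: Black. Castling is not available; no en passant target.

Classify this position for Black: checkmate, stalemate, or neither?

Black to move; black king on a8.
In check: no.
King squares — a7: attacked by Nc8; b7: attacked by Nd8; b8: attacked by Pc7.
Legal moves for Black: none.
Not in check and no legal moves → stalemate.

stalemate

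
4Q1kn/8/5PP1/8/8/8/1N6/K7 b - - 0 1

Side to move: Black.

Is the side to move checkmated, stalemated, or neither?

checkmate

Black to move; black king on g8.
In check: yes, from the white queen on e8.
King squares — f7: attacked by Pg6; g7: attacked by Pf6; h7: attacked by Pg6; f8: attacked by Qe8; h8: own knight.
Legal moves for Black: none.
In check with no legal moves → checkmate.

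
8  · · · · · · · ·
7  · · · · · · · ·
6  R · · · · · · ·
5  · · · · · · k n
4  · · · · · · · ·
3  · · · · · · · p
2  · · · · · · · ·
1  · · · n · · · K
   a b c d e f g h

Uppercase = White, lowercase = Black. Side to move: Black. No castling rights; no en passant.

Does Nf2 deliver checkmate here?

After Nf2: white king on h1; in check: yes, from the black knight on f2.
White has 2 legal replies: Kh2, Kg1.
In check but a legal move exists → not checkmate.

no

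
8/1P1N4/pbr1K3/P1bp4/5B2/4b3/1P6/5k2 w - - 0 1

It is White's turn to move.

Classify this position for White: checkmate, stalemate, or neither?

White to move; white king on e6.
In check: yes, from the black rook on c6.
King squares — d5: available; e5: available; f5: available; d6: attacked by Bc5; f6: attacked by Rc6; d7: own knight; e7: attacked by Bc5; f7: available.
Legal moves for White: Kf7, Kf5, Ke5, Kxd5, Bd6.
White is in check but has 5 legal moves → neither.

neither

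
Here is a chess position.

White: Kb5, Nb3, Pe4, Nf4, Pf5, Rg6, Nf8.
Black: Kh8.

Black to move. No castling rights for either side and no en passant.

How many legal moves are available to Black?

0

Black to move; king on h8.
In check: no.
Legal moves: none.
Count: 0.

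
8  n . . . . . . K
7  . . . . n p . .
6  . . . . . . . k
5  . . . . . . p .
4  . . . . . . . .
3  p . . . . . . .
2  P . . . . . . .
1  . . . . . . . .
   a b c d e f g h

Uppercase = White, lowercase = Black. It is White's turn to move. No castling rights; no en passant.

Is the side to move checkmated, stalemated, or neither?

stalemate

White to move; white king on h8.
In check: no.
King squares — g7: attacked by Kh6; h7: attacked by Kh6; g8: attacked by Ne7.
Legal moves for White: none.
Not in check and no legal moves → stalemate.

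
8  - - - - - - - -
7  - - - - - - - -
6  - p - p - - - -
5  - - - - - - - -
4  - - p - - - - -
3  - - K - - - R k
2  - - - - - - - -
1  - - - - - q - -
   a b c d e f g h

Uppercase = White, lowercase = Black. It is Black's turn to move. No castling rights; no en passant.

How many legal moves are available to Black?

3

Black to move; king on h3.
In check: yes, from the white rook on g3.
Legal moves: Kh4, Kxg3, Kh2.
Count: 3.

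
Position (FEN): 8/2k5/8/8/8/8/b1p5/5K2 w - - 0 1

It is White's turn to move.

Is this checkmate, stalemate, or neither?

White to move; white king on f1.
In check: no.
Legal moves for White: Kg2, Kf2, Ke2, Kg1, Ke1.
White has 5 legal moves and is not in check → neither.

neither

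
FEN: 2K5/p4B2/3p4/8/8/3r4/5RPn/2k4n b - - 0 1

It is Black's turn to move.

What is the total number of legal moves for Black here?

21

Black to move; king on c1.
In check: no.
Legal moves: Rd5, Rd4, Rh3, Rg3, Rf3, Re3, Rc3+, Rb3, Ra3, Rd2, Rd1, Ng4, Nf3, Nf1, Ng3, Nxf2, Kd1, Kb1, a6, d5, a5.
Count: 21.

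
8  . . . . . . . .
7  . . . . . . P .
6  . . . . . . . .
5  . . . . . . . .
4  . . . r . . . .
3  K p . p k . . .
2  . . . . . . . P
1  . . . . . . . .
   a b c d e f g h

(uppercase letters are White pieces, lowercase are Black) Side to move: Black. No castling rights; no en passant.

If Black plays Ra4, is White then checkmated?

no

After Ra4: white king on a3; in check: yes, from the black rook on a4.
White has 3 legal replies: Kxa4, Kxb3, Kb2.
In check but a legal move exists → not checkmate.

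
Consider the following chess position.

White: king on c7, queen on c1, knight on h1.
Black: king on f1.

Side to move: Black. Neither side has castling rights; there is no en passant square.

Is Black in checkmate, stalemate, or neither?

Black to move; black king on f1.
In check: yes, from the white queen on c1.
King squares — e1: attacked by Qc1; g1: attacked by Qc1; e2: available; f2: attacked by Nh1; g2: available.
Legal moves for Black: Kg2, Ke2.
Black is in check but has 2 legal moves → neither.

neither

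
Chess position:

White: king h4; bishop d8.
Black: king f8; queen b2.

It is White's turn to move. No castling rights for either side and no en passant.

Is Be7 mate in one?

After Be7: black king on f8; in check: yes, from the white bishop on e7.
Black has 5 legal replies: Kg8, Ke8, Kg7, Kf7, Kxe7.
In check but a legal move exists → not checkmate.

no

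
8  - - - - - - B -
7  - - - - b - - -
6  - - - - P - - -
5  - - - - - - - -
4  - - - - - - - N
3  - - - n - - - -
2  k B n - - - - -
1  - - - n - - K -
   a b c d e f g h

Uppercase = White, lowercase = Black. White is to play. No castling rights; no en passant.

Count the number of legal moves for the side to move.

19

White to move; king on g1.
In check: no.
Legal moves: Bh7, Bf7, Ng6, Nf5, Nf3, Ng2, Bh8, Bg7, Bf6, Be5, Bd4, Bc3, Ba3, Bc1, Ba1, Kh2, Kg2, Kh1, Kf1.
Count: 19.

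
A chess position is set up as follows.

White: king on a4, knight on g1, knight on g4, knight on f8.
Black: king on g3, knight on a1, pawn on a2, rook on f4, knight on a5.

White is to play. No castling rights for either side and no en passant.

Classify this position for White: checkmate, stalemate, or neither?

neither

White to move; white king on a4.
In check: yes, from the black rook on f4.
Legal moves for White: Kb5, Kxa5, Ka3.
White is in check but has 3 legal moves → neither.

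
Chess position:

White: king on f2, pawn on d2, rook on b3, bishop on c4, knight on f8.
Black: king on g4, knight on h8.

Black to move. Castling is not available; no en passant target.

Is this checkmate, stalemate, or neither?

Black to move; black king on g4.
In check: no.
Legal moves for Black: Nf7, Ng6, Kh5, Kg5, Kf5, Kh4, Kf4.
Black has 7 legal moves and is not in check → neither.

neither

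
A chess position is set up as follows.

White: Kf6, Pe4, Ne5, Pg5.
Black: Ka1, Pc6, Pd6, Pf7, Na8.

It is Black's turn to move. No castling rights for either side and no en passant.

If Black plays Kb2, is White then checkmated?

After Kb2: white king on f6; in check: no.
White is not in check, so this cannot be checkmate.

no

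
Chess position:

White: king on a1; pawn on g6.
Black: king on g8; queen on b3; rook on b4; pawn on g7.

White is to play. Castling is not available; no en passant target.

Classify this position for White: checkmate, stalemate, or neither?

stalemate

White to move; white king on a1.
In check: no.
King squares — b1: attacked by Qb3; a2: attacked by Qb3; b2: attacked by Qb3.
Legal moves for White: none.
Not in check and no legal moves → stalemate.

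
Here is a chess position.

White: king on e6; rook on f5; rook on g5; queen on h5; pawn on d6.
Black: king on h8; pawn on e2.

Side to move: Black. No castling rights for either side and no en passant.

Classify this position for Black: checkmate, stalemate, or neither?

Black to move; black king on h8.
In check: yes, from the white queen on h5.
King squares — g7: attacked by Rg5; h7: attacked by Qh5; g8: attacked by Rg5.
Legal moves for Black: none.
In check with no legal moves → checkmate.

checkmate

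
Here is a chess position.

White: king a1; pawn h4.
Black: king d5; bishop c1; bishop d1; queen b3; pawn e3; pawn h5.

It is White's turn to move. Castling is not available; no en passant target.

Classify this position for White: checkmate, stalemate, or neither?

White to move; white king on a1.
In check: no.
King squares — b1: attacked by Qb3; a2: attacked by Qb3; b2: attacked by Bc1.
Legal moves for White: none.
Not in check and no legal moves → stalemate.

stalemate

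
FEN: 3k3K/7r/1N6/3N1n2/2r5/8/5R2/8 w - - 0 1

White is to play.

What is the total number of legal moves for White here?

White to move; king on h8.
In check: yes, from the black rook on h7.
Legal moves: Kg8, Kxh7.
Count: 2.

2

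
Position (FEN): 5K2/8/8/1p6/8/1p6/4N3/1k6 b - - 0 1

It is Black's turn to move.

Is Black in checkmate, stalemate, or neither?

Black to move; black king on b1.
In check: no.
Legal moves for Black: Kc2, Kb2, Ka2, Ka1, b4, b2.
Black has 6 legal moves and is not in check → neither.

neither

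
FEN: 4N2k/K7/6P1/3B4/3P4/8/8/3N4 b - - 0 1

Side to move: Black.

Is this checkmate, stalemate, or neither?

stalemate

Black to move; black king on h8.
In check: no.
King squares — g7: attacked by Ne8; h7: attacked by Pg6; g8: attacked by Bd5.
Legal moves for Black: none.
Not in check and no legal moves → stalemate.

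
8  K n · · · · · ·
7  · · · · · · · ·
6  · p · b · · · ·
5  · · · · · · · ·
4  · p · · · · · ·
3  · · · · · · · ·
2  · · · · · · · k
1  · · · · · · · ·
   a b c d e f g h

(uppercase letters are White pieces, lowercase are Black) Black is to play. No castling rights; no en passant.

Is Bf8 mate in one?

After Bf8: white king on a8; in check: no.
White is not in check, so this cannot be checkmate.

no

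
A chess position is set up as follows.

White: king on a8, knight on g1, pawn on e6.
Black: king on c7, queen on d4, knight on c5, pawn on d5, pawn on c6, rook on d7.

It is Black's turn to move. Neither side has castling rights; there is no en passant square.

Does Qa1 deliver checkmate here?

After Qa1: white king on a8; in check: yes, from the black queen on a1.
King squares — a7: attacked by Qa1; b7: attacked by Nc5; b8: attacked by Kc7.
White has no legal moves → checkmate.

yes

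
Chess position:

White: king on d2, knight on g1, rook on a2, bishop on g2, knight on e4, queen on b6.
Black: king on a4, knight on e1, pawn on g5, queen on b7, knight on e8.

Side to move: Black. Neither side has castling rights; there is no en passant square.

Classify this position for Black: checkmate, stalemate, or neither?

Black to move; black king on a4.
In check: yes, from the white rook on a2.
King squares — a3: attacked by Ra2; b3: attacked by Qb6; b4: attacked by Qb6; a5: attacked by Ra2; b5: attacked by Qb6.
Legal moves for Black: none.
In check with no legal moves → checkmate.

checkmate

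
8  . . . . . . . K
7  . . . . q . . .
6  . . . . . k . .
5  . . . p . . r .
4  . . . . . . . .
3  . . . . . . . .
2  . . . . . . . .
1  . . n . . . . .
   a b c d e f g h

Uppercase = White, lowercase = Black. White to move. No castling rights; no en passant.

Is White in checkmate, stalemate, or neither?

stalemate

White to move; white king on h8.
In check: no.
King squares — g7: attacked by Rg5; h7: attacked by Qe7; g8: attacked by Rg5.
Legal moves for White: none.
Not in check and no legal moves → stalemate.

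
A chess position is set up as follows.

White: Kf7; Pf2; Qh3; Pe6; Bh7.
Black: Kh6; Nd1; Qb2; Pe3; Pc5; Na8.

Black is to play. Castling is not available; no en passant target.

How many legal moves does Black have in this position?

1

Black to move; king on h6.
In check: yes, from the white queen on h3.
Legal moves: Kg5.
Count: 1.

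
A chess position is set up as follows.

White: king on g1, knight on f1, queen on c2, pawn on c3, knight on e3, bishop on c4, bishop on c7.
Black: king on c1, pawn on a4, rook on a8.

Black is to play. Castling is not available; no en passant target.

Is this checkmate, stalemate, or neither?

Black to move; black king on c1.
In check: yes, from the white queen on c2.
King squares — b1: attacked by Qc2; d1: attacked by Qc2; b2: attacked by Qc2; c2: attacked by Ne3; d2: attacked by Nf1.
Legal moves for Black: none.
In check with no legal moves → checkmate.

checkmate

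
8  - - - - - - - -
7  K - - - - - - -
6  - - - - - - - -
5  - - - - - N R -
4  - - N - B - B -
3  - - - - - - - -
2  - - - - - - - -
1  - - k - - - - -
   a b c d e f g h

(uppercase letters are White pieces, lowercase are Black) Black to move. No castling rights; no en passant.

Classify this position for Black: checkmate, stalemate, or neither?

Black to move; black king on c1.
In check: no.
King squares — b1: attacked by Be4; d1: attacked by Bg4; b2: attacked by Nc4; c2: attacked by Be4; d2: attacked by Nc4.
Legal moves for Black: none.
Not in check and no legal moves → stalemate.

stalemate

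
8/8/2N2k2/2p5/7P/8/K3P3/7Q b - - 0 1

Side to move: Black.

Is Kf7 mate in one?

no

After Kf7: white king on a2; in check: no.
White is not in check, so this cannot be checkmate.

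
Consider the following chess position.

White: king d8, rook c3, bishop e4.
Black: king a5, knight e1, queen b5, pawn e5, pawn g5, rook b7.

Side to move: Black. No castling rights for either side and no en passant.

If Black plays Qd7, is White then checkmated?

After Qd7: white king on d8; in check: yes, from the black queen on d7.
King squares — c7: attacked by Rb7; d7: attacked by Rb7; e7: attacked by Qd7; c8: attacked by Qd7; e8: attacked by Qd7.
White has no legal moves → checkmate.

yes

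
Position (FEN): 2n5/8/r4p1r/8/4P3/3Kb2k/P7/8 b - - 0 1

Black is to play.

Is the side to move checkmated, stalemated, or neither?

neither

Black to move; black king on h3.
In check: no.
Legal moves for Black include: Ne7, Na7, Nd6, Nb6, Rh8, Rh7, Rg6, Rh5, Rh4, Ra8, Ra7, Re6, Rd6+, Rc6, Rb6, Ra5, Ra4, Ra3+, ... (list truncated; more exist).
Black has legal moves and is not in check → neither.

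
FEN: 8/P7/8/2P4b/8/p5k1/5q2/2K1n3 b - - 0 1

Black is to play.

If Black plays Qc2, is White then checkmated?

yes

After Qc2: white king on c1; in check: yes, from the black queen on c2.
King squares — b1: attacked by Qc2; d1: attacked by Qc2; b2: attacked by Qc2; c2: attacked by Ne1; d2: attacked by Qc2.
White has no legal moves → checkmate.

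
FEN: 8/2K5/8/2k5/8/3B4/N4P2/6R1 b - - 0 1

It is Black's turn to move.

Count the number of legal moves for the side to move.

Black to move; king on c5.
In check: no.
Legal moves: Kd5, Kd4.
Count: 2.

2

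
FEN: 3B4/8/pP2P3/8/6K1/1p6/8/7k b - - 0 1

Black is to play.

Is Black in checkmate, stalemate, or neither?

neither

Black to move; black king on h1.
In check: no.
Legal moves for Black: Kh2, Kg2, Kg1, a5, b2.
Black has 5 legal moves and is not in check → neither.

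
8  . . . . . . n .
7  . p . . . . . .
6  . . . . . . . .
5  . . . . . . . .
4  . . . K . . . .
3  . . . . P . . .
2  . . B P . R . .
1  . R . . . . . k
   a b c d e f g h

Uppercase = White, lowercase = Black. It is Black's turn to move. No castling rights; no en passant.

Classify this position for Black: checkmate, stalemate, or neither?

checkmate

Black to move; black king on h1.
In check: yes, from the white rook on b1.
King squares — g1: attacked by Rb1; g2: attacked by Rf2; h2: attacked by Rf2.
Legal moves for Black: none.
In check with no legal moves → checkmate.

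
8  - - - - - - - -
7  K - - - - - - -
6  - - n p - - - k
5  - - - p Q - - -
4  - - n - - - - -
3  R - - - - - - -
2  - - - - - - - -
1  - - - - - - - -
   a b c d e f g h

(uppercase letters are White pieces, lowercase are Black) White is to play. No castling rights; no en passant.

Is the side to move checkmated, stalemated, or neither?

White to move; white king on a7.
In check: yes, from the black knight on c6.
Legal moves for White: Ka8, Kb7, Ka6.
White is in check but has 3 legal moves → neither.

neither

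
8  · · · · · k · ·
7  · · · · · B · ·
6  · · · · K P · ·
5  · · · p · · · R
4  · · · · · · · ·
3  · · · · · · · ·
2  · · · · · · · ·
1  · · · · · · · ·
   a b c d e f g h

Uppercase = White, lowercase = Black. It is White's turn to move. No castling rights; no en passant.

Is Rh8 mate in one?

After Rh8: black king on f8; in check: yes, from the white rook on h8.
King squares — e7: attacked by Ke6; f7: attacked by Ke6; g7: attacked by Pf6; e8: attacked by Bf7; g8: attacked by Bf7.
Black has no legal moves → checkmate.

yes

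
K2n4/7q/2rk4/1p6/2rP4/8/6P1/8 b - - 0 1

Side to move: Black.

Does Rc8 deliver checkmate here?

After Rc8: white king on a8; in check: yes, from the black rook on c8.
King squares — a7: attacked by Qh7; b7: attacked by Qh7; b8: attacked by Rc8.
White has no legal moves → checkmate.

yes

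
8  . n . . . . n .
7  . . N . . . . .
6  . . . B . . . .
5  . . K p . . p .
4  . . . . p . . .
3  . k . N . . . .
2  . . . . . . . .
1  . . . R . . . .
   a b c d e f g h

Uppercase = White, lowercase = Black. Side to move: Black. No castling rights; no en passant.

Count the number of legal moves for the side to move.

Black to move; king on b3.
In check: no.
Legal moves: Ne7, Nh6, Nf6, Nd7+, Nc6, Na6+, Ka4, Kc3, Ka3, Kc2, Ka2, exd3, g4, d4, e3.
Count: 15.

15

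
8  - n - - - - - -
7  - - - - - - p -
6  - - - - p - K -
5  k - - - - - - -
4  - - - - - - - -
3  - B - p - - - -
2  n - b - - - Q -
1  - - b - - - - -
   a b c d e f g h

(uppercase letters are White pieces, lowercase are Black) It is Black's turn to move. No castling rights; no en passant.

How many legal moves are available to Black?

Black to move; king on a5.
In check: no.
Legal moves: Nd7, Nc6, Na6, Kb6, Ka6, Kb5, Kb4, Bxb3, Bd1, Bb1, Nb4, Nc3, Bh6, Bg5, Bf4, Be3, Ba3, Bd2, Bb2, e5, d2+.
Count: 21.

21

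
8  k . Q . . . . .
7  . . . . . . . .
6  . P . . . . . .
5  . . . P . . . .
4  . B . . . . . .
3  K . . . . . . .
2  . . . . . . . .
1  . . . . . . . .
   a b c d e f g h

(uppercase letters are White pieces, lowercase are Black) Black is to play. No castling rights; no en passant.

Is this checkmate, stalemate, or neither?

Black to move; black king on a8.
In check: yes, from the white queen on c8.
King squares — a7: attacked by Pb6; b7: attacked by Qc8; b8: attacked by Qc8.
Legal moves for Black: none.
In check with no legal moves → checkmate.

checkmate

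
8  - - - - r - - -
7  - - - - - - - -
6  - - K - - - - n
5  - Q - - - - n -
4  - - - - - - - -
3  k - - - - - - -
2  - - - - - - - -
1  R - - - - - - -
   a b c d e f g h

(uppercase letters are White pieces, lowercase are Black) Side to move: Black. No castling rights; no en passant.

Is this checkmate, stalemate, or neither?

checkmate

Black to move; black king on a3.
In check: yes, from the white rook on a1.
King squares — a2: attacked by Ra1; b2: attacked by Qb5; b3: attacked by Qb5; a4: attacked by Ra1; b4: attacked by Qb5.
Legal moves for Black: none.
In check with no legal moves → checkmate.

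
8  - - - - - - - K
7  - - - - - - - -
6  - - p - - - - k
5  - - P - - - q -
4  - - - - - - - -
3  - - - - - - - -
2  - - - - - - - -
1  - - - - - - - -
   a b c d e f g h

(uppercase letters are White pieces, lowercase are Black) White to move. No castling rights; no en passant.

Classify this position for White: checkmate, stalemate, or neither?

stalemate

White to move; white king on h8.
In check: no.
King squares — g7: attacked by Qg5; h7: attacked by Kh6; g8: attacked by Qg5.
Legal moves for White: none.
Not in check and no legal moves → stalemate.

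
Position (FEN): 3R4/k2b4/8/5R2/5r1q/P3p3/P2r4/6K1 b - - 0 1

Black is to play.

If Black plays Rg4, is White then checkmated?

After Rg4: white king on g1; in check: yes, from the black rook on g4.
White has 1 legal reply: Kf1.
In check but a legal move exists → not checkmate.

no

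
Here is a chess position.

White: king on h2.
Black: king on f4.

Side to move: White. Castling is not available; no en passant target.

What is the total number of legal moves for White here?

4

White to move; king on h2.
In check: no.
Legal moves: Kh3, Kg2, Kh1, Kg1.
Count: 4.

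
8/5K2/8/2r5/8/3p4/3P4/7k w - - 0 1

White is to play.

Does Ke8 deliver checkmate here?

After Ke8: black king on h1; in check: no.
Black is not in check, so this cannot be checkmate.

no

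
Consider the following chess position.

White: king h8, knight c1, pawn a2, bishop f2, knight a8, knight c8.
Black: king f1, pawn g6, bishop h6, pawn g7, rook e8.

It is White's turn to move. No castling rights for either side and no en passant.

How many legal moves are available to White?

1

White to move; king on h8.
In check: yes, from the black rook on e8.
Legal moves: Kh7.
Count: 1.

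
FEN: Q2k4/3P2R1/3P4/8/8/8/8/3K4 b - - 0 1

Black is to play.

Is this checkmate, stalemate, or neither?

Black to move; black king on d8.
In check: yes, from the white queen on a8.
King squares — c7: attacked by Pd6; d7: attacked by Rg7; e7: attacked by Pd6; c8: attacked by Pd7; e8: attacked by Pd7.
Legal moves for Black: none.
In check with no legal moves → checkmate.

checkmate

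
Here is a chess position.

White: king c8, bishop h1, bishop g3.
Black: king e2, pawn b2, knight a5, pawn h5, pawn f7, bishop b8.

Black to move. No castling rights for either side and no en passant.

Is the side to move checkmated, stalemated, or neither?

neither

Black to move; black king on e2.
In check: no.
Legal moves for Black include: Bc7, Ba7, Bd6, Be5, Bf4, Bxg3, Nb7, Nc6, Nc4, Nb3, Ke3, Kd3, Kd2, Kf1, Kd1, f6, h4, b1=Q, ... (list truncated; more exist).
Black has legal moves and is not in check → neither.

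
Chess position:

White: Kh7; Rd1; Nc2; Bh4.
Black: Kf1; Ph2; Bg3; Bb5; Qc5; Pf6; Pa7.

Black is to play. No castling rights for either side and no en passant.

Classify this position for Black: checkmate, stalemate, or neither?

neither

Black to move; black king on f1.
In check: yes, from the white rook on d1.
King squares — e1: attacked by Rd1; g1: attacked by Rd1; e2: available; f2: available; g2: available.
Legal moves for Black: Kg2, Kf2, Ke2, Be1.
Black is in check but has 4 legal moves → neither.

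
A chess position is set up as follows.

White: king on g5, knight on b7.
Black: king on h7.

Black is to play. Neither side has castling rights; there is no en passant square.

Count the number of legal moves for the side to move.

3

Black to move; king on h7.
In check: no.
Legal moves: Kh8, Kg8, Kg7.
Count: 3.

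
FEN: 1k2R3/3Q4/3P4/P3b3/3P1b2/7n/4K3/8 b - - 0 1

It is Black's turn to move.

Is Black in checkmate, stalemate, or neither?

Black to move; black king on b8.
In check: yes, from the white rook on e8.
King squares — a7: attacked by Qd7; b7: attacked by Qd7; c7: attacked by Pd6; a8: attacked by Re8; c8: attacked by Qd7.
Legal moves for Black: none.
In check with no legal moves → checkmate.

checkmate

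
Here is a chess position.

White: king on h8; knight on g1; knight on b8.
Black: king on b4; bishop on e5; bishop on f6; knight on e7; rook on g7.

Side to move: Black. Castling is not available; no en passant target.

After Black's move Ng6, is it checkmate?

After Ng6: white king on h8; in check: yes, from the black knight on g6.
King squares — g7: attacked by Bf6; h7: attacked by Rg7; g8: attacked by Rg7.
White has no legal moves → checkmate.

yes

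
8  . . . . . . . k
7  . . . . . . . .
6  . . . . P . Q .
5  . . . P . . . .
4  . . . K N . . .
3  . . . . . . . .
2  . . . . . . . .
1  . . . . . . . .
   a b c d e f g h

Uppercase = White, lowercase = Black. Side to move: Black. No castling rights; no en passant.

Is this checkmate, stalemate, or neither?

Black to move; black king on h8.
In check: no.
King squares — g7: attacked by Qg6; h7: attacked by Qg6; g8: attacked by Qg6.
Legal moves for Black: none.
Not in check and no legal moves → stalemate.

stalemate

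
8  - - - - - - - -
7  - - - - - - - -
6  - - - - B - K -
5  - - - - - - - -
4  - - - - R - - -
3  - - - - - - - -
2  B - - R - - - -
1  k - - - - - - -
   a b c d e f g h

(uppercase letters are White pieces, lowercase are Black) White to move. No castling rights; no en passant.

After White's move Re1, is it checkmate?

yes

After Re1: black king on a1; in check: yes, from the white rook on e1.
King squares — b1: attacked by Re1; a2: attacked by Rd2; b2: attacked by Rd2.
Black has no legal moves → checkmate.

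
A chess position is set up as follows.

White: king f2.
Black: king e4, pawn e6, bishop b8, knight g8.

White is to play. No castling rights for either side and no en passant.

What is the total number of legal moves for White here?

5

White to move; king on f2.
In check: no.
Legal moves: Kg2, Ke2, Kg1, Kf1, Ke1.
Count: 5.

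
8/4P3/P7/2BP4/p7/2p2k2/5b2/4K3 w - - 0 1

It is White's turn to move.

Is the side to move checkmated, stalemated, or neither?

White to move; white king on e1.
In check: yes, from the black bishop on f2.
Legal moves for White: Kf1, Kd1, Bxf2.
White is in check but has 3 legal moves → neither.

neither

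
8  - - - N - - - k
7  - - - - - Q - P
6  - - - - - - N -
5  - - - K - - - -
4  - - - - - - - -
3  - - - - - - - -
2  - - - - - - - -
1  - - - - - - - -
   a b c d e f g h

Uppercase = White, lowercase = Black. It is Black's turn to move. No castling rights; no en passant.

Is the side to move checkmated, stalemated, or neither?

checkmate

Black to move; black king on h8.
In check: yes, from the white knight on g6.
King squares — g7: attacked by Qf7; h7: attacked by Qf7; g8: attacked by Qf7.
Legal moves for Black: none.
In check with no legal moves → checkmate.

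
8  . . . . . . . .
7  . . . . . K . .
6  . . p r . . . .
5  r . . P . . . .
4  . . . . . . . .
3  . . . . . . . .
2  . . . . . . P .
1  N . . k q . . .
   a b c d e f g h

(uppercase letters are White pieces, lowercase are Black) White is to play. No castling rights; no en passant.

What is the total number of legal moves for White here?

8

White to move; king on f7.
In check: no.
Legal moves: Kg8, Kf8, Kg7, Nb3, Nc2, dxc6, g3, g4.
Count: 8.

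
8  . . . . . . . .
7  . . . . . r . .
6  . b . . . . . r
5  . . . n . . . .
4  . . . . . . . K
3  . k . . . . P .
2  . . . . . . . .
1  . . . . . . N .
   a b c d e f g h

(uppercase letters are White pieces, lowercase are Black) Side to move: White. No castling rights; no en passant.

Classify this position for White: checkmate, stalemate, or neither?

neither

White to move; white king on h4.
In check: yes, from the black rook on h6.
King squares — g3: own pawn; h3: attacked by Rh6; g4: available; g5: available; h5: attacked by Rh6.
Legal moves for White: Kg5, Kg4.
White is in check but has 2 legal moves → neither.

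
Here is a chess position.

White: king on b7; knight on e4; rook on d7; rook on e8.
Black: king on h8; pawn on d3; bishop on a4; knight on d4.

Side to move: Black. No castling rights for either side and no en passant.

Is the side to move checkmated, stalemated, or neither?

checkmate

Black to move; black king on h8.
In check: yes, from the white rook on e8.
King squares — g7: attacked by Rd7; h7: attacked by Rd7; g8: attacked by Re8.
Legal moves for Black: none.
In check with no legal moves → checkmate.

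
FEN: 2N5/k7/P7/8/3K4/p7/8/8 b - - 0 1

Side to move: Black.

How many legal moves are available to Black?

3

Black to move; king on a7.
In check: yes, from the white knight on c8.
Legal moves: Kb8, Ka8, Kxa6.
Count: 3.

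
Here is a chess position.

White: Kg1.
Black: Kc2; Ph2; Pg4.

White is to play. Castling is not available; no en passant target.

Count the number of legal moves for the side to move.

White to move; king on g1.
In check: yes, from the black pawn on h2.
Legal moves: Kxh2, Kg2, Kf2, Kh1, Kf1.
Count: 5.

5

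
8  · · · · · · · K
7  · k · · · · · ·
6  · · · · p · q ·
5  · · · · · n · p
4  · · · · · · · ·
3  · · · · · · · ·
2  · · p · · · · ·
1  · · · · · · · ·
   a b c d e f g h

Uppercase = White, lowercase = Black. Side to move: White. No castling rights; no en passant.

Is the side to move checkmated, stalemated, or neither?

White to move; white king on h8.
In check: no.
King squares — g7: attacked by Nf5; h7: attacked by Qg6; g8: attacked by Qg6.
Legal moves for White: none.
Not in check and no legal moves → stalemate.

stalemate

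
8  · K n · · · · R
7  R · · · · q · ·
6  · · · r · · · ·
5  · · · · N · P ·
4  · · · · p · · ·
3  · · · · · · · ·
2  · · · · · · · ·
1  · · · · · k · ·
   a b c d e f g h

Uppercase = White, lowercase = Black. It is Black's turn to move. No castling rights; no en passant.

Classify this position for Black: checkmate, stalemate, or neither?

neither

Black to move; black king on f1.
In check: no.
Legal moves for Black include: Ne7, Nxa7, Nb6, Qg8, Qf8, Qe8, Qh7, Qg7, Qe7, Qd7, Qc7+, Qb7+, Qxa7+, Qg6, Qf6, Qe6, Qh5, Qf5, ... (list truncated; more exist).
Black has legal moves and is not in check → neither.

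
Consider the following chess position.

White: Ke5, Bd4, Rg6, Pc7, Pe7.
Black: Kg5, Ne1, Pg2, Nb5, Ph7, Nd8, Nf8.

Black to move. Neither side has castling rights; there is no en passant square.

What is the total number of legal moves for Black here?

5

Black to move; king on g5.
In check: yes, from the white rook on g6.
Legal moves: Kxg6, Kh5, Kh4, Nxg6+, hxg6.
Count: 5.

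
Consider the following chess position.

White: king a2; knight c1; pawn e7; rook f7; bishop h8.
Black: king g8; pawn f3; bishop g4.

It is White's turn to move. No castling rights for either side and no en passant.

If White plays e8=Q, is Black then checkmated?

After e8=Q: black king on g8; in check: yes, from the white queen on e8.
King squares — f7: attacked by Qe8; g7: attacked by Rf7; h7: attacked by Rf7; f8: attacked by Rf7; h8: attacked by Qe8.
Black has no legal moves → checkmate.

yes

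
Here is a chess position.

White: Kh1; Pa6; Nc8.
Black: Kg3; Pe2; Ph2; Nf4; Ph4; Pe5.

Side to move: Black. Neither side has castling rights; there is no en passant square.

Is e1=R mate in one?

yes

After e1=R: white king on h1; in check: yes, from the black rook on e1.
King squares — g1: attacked by Re1; g2: attacked by Kg3; h2: attacked by Kg3.
White has no legal moves → checkmate.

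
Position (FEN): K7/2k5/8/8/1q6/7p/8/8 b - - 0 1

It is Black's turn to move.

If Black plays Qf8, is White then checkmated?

After Qf8: white king on a8; in check: yes, from the black queen on f8.
White has 1 legal reply: Ka7.
In check but a legal move exists → not checkmate.

no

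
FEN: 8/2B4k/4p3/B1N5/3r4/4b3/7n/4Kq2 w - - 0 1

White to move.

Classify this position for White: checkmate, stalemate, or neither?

checkmate

White to move; white king on e1.
In check: yes, from the black queen on f1.
King squares — d1: attacked by Qf1; f1: attacked by Nh2; d2: attacked by Be3; e2: attacked by Qf1; f2: attacked by Qf1.
Legal moves for White: none.
In check with no legal moves → checkmate.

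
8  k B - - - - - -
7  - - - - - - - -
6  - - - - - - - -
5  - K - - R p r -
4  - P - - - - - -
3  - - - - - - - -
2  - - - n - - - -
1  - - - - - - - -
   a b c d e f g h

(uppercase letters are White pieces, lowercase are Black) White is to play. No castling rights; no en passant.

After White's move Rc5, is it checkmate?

no

After Rc5: black king on a8; in check: no.
Black is not in check, so this cannot be checkmate.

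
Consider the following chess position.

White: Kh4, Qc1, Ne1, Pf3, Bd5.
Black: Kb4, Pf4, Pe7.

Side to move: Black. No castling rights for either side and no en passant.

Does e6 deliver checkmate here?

After e6: white king on h4; in check: no.
White is not in check, so this cannot be checkmate.

no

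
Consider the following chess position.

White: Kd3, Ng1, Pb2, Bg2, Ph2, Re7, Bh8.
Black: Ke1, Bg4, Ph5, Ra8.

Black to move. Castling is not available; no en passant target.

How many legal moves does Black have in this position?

Black to move; king on e1.
In check: yes, from the white rook on e7.
Legal moves: Kf2, Kd1, Be6, Be2+.
Count: 4.

4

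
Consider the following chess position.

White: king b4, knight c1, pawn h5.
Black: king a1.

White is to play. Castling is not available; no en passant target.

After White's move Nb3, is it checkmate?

no

After Nb3: black king on a1; in check: yes, from the white knight on b3.
Black has 3 legal replies: Kb2, Ka2, Kb1.
In check but a legal move exists → not checkmate.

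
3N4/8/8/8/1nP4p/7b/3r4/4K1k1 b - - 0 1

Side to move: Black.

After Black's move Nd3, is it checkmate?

After Nd3: white king on e1; in check: yes, from the black knight on d3.
White has 1 legal reply: Kxd2.
In check but a legal move exists → not checkmate.

no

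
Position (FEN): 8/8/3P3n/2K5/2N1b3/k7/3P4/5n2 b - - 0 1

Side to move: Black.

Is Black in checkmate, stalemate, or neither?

neither

Black to move; black king on a3.
In check: yes, from the white knight on c4.
King squares — a2: available; b2: attacked by Nc4; b3: available; a4: available; b4: attacked by Kc5.
Legal moves for Black: Ka4, Kb3, Ka2.
Black is in check but has 3 legal moves → neither.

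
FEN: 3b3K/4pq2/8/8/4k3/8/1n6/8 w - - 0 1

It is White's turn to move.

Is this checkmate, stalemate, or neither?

stalemate

White to move; white king on h8.
In check: no.
King squares — g7: attacked by Qf7; h7: attacked by Qf7; g8: attacked by Qf7.
Legal moves for White: none.
Not in check and no legal moves → stalemate.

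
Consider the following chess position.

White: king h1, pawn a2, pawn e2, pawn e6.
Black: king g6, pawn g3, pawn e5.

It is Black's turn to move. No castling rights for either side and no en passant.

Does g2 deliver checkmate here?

no

After g2: white king on h1; in check: yes, from the black pawn on g2.
White has 3 legal replies: Kh2, Kxg2, Kg1.
In check but a legal move exists → not checkmate.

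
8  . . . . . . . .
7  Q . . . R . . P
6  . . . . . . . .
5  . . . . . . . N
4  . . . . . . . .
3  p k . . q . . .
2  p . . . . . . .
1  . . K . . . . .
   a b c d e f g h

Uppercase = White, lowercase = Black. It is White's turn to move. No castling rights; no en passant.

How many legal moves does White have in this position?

3

White to move; king on c1.
In check: yes, from the black queen on e3.
Legal moves: Kd1, Rxe3+, Qxe3+.
Count: 3.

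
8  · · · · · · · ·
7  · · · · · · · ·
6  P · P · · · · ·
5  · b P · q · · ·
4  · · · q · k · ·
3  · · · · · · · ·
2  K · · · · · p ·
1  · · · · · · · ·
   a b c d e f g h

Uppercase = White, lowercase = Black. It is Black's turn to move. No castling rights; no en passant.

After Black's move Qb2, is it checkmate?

yes

After Qb2: white king on a2; in check: yes, from the black queen on b2.
King squares — a1: attacked by Qb2; b1: attacked by Qb2; b2: attacked by Qe5; a3: attacked by Qb2; b3: attacked by Qb2.
White has no legal moves → checkmate.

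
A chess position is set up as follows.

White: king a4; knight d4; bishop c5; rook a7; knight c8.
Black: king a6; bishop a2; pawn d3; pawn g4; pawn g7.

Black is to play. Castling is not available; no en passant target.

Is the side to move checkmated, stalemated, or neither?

Black to move; black king on a6.
In check: yes, from the white rook on a7.
King squares — a5: attacked by Ka4; b5: attacked by Ka4; b6: attacked by Bc5; a7: attacked by Bc5; b7: attacked by Ra7.
Legal moves for Black: none.
In check with no legal moves → checkmate.

checkmate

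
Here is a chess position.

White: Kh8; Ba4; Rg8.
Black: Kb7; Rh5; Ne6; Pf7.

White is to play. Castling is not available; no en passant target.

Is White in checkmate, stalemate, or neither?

White to move; white king on h8.
In check: yes, from the black rook on h5.
King squares — g7: attacked by Ne6; h7: attacked by Rh5; g8: own rook.
Legal moves for White: none.
In check with no legal moves → checkmate.

checkmate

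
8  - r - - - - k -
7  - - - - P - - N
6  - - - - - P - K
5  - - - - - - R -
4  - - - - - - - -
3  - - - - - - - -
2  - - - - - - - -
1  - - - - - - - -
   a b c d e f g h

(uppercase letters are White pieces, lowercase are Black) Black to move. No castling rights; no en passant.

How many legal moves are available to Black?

2

Black to move; king on g8.
In check: yes, from the white rook on g5.
Legal moves: Kh8, Kf7.
Count: 2.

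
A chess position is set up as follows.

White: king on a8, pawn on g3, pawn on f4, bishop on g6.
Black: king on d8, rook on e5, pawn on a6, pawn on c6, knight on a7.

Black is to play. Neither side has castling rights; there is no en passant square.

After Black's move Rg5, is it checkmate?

After Rg5: white king on a8; in check: no.
White is not in check, so this cannot be checkmate.

no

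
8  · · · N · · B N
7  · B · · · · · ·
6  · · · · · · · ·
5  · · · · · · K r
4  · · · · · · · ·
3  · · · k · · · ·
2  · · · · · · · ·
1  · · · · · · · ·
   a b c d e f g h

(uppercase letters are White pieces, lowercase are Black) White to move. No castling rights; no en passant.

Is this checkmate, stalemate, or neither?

White to move; white king on g5.
In check: yes, from the black rook on h5.
Legal moves for White: Kg6, Kf6, Kxh5, Kg4, Kf4.
White is in check but has 5 legal moves → neither.

neither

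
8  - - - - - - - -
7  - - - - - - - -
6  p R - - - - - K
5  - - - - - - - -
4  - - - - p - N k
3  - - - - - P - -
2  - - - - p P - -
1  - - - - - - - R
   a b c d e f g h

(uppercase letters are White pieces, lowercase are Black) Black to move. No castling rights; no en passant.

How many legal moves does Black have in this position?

Black to move; king on h4.
In check: yes, from the white rook on h1.
Legal moves: none.
Count: 0.

0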